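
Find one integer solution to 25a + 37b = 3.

Step 1: Check solvability.
gcd(25, 37) = 1
Since 1 divides 3, solutions exist.

Step 2: Apply extended Euclidean algorithm to find gcd.
We find integers such that 25*x0 + 37*y0 = 1

Step 3: Scale the particular solution.
Multiply by 3/1 = 3:
a = 9, b = -6

Step 4: Verify.
25*(9) + 37*(-6) = 3 = 3 ✓

a = 9, b = -6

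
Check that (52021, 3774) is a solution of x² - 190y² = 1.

Compute x² = 52021² = 2706184441
Compute 190y² = 190·3774² = 190·14243076 = 2706184440
x² - 190y² = 2706184441 - 2706184440 = 1
Since this equals 1, (52021, 3774) is a solution.

Yes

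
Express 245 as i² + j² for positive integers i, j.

We need to find integers i, j > 0 such that i² + j² = 245.
Trying i = 7: j² = 245 - 7² = 245 - 49 = 196
j = 14
Check: 7² + 14² = 49 + 196 = 245 ✓

245 = 7² + 14²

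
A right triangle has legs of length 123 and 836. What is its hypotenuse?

c² = a² + b² = 123² + 836² = 15129 + 698896 = 714025
c = 845

845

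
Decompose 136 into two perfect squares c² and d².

We need to find integers c, d > 0 such that c² + d² = 136.
Trying c = 6: d² = 136 - 6² = 136 - 36 = 100
d = 10
Check: 6² + 10² = 36 + 100 = 136 ✓

136 = 6² + 10²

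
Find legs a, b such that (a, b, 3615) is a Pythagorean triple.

We need a² + b² = 3615² = 13068225.
Trying: 441² + 3588² = 194481 + 12873744 = 13068225 ✓

(441, 3588, 3615)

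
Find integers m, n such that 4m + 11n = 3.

Step 1: Check solvability.
gcd(4, 11) = 1
Since 1 divides 3, solutions exist.

Step 2: Apply extended Euclidean algorithm to find gcd.
We find integers such that 4*x0 + 11*y0 = 1

Step 3: Scale the particular solution.
Multiply by 3/1 = 3:
m = 9, n = -3

Step 4: Verify.
4*(9) + 11*(-3) = 3 = 3 ✓

m = 9, n = -3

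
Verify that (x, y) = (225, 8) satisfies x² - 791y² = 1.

Compute x² = 225² = 50625
Compute 791y² = 791·8² = 791·64 = 50624
x² - 791y² = 50625 - 50624 = 1
Since this equals 1, (225, 8) is a solution.

Yes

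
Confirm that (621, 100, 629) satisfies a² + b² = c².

Compute a² + b² = 621² + 100² = 385641 + 10000 = 395641
Compute c² = 629² = 395641
Since 395641 = 395641, confirmed.

Yes, it is a Pythagorean triple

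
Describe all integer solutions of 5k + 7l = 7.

Step 1: Compute gcd(5, 7) = 1.
Since 1 divides 7, solutions exist.

Step 2: Find a particular solution using extended Euclidean algorithm.
We get k₀ = 21, l₀ = -14.
Check: 5*21 + 7*-14 = 7 = 7 ✓

Step 3: Write the general solution.
k = 21 + (7/1)t = 21 + 7t
l = -14 - (5/1)t = -14 - 5t
for any integer t.

k = 21 + 7t, l = -14 - 5t for integer t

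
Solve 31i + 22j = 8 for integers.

Step 1: Check solvability.
gcd(31, 22) = 1
Since 1 divides 8, solutions exist.

Step 2: Apply extended Euclidean algorithm to find gcd.
We find integers such that 31*x0 + 22*y0 = 1

Step 3: Scale the particular solution.
Multiply by 8/1 = 8:
i = 40, j = -56

Step 4: Verify.
31*(40) + 22*(-56) = 8 = 8 ✓

i = 40, j = -56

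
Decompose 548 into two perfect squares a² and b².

We need to find integers a, b > 0 such that a² + b² = 548.
Trying a = 8: b² = 548 - 8² = 548 - 64 = 484
b = 22
Check: 8² + 22² = 64 + 484 = 548 ✓

548 = 8² + 22²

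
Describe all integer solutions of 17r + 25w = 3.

Step 1: Compute gcd(17, 25) = 1.
Since 1 divides 3, solutions exist.

Step 2: Find a particular solution using extended Euclidean algorithm.
We get r₀ = 9, w₀ = -6.
Check: 17*9 + 25*-6 = 3 = 3 ✓

Step 3: Write the general solution.
r = 9 + (25/1)t = 9 + 25t
w = -6 - (17/1)t = -6 - 17t
for any integer t.

r = 9 + 25t, w = -6 - 17t for integer t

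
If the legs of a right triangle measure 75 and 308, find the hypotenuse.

c² = a² + b² = 75² + 308² = 5625 + 94864 = 100489
c = 317

317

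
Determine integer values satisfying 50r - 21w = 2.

Step 1: Check solvability.
gcd(50, 21) = 1
Since 1 divides 2, solutions exist.

Step 2: Apply extended Euclidean algorithm to find gcd.
We find integers such that 50*x0 + 21*y0 = 1

Step 3: Scale the particular solution.
Multiply by 2/1 = 2:
r = 16, w = 38

Step 4: Verify.
50*(16) - 21*(38) = 2 = 2 ✓

r = 16, w = 38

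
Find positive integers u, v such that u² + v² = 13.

Search for u with 13 - u² a perfect square.
u = 2: 13 - 2² = 13 - 4 = 9 = 3² ✓
So u = 2, v = 3.

u = 2, v = 3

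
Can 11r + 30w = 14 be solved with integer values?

Step 1: Compute gcd(11, 30).
gcd(11, 30) = 1

Step 2: Check divisibility.
Does 1 divide 14? 14 = 1 x 14, so yes.

By the theorem on linear Diophantine equations, 11r + 30w = 14 has integer solutions if and only if gcd(11, 30) divides 14. Since 1 | 14, solutions exist.

Yes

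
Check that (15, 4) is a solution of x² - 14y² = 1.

Compute x² = 15² = 225
Compute 14y² = 14·4² = 14·16 = 224
x² - 14y² = 225 - 224 = 1
Since this equals 1, (15, 4) is a solution.

Yes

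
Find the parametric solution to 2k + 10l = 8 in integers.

Step 1: Compute gcd(2, 10) = 2.
Since 2 divides 8, solutions exist.

Step 2: Find a particular solution using extended Euclidean algorithm.
We get k₀ = 4, l₀ = 0.
Check: 2*4 + 10*0 = 8 = 8 ✓

Step 3: Write the general solution.
k = 4 + (10/2)t = 4 + 5t
l = 0 - (2/2)t = 0 - 1t
for any integer t.

k = 4 + 5t, l = 0 - 1t for integer t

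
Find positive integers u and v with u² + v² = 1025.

We need to find integers u, v > 0 such that u² + v² = 1025.
Trying u = 1: v² = 1025 - 1² = 1025 - 1 = 1024
v = 32
Check: 1² + 32² = 1 + 1024 = 1025 ✓

1025 = 1² + 32²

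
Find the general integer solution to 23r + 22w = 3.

Step 1: Compute gcd(23, 22) = 1.
Since 1 divides 3, solutions exist.

Step 2: Find a particular solution using extended Euclidean algorithm.
We get r₀ = 3, w₀ = -3.
Check: 23*3 + 22*-3 = 3 = 3 ✓

Step 3: Write the general solution.
r = 3 + (22/1)t = 3 + 22t
w = -3 - (23/1)t = -3 - 23t
for any integer t.

r = 3 + 22t, w = -3 - 23t for integer t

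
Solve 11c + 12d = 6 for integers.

Step 1: Check solvability.
gcd(11, 12) = 1
Since 1 divides 6, solutions exist.

Step 2: Apply extended Euclidean algorithm to find gcd.
We find integers such that 11*x0 + 12*y0 = 1

Step 3: Scale the particular solution.
Multiply by 6/1 = 6:
c = -6, d = 6

Step 4: Verify.
11*(-6) + 12*(6) = 6 = 6 ✓

c = -6, d = 6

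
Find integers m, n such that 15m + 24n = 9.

Step 1: Check solvability.
gcd(15, 24) = 3
Since 3 divides 9, solutions exist.

Step 2: Apply extended Euclidean algorithm to find gcd.
We find integers such that 15*x0 + 24*y0 = 3

Step 3: Scale the particular solution.
Multiply by 9/3 = 3:
m = -9, n = 6

Step 4: Verify.
15*(-9) + 24*(6) = 9 = 9 ✓

m = -9, n = 6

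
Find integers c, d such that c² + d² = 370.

We need to find integers c, d > 0 such that c² + d² = 370.
Trying c = 3: d² = 370 - 3² = 370 - 9 = 361
d = 19
Check: 3² + 19² = 9 + 361 = 370 ✓

370 = 3² + 19²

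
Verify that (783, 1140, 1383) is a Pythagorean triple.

Compute a² + b²:
783² + 1140² = 613089 + 1299600 = 1912689
Compute c²:
1383² = 1912689
Since 1912689 = 1912689, it is a Pythagorean triple.

Yes, it is a Pythagorean triple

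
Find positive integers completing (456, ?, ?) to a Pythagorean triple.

We need the other leg and hypotenuse such that 456² + x² = c².
Take x = 217, c = 505: 456² + 217² = 207936 + 47089 = 255025 = 505² ✓
Triple: (217, 456, 505)

(217, 456, 505)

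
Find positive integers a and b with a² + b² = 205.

We need to find integers a, b > 0 such that a² + b² = 205.
Trying a = 3: b² = 205 - 3² = 205 - 9 = 196
b = 14
Check: 3² + 14² = 9 + 196 = 205 ✓

205 = 3² + 14²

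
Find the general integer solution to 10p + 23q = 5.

Step 1: Compute gcd(10, 23) = 1.
Since 1 divides 5, solutions exist.

Step 2: Find a particular solution using extended Euclidean algorithm.
We get p₀ = 35, q₀ = -15.
Check: 10*35 + 23*-15 = 5 = 5 ✓

Step 3: Write the general solution.
p = 35 + (23/1)t = 35 + 23t
q = -15 - (10/1)t = -15 - 10t
for any integer t.

p = 35 + 23t, q = -15 - 10t for integer t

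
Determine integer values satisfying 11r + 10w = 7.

Step 1: Check solvability.
gcd(11, 10) = 1
Since 1 divides 7, solutions exist.

Step 2: Apply extended Euclidean algorithm to find gcd.
We find integers such that 11*x0 + 10*y0 = 1

Step 3: Scale the particular solution.
Multiply by 7/1 = 7:
r = 7, w = -7

Step 4: Verify.
11*(7) + 10*(-7) = 7 = 7 ✓

r = 7, w = -7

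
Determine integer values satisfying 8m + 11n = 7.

Step 1: Check solvability.
gcd(8, 11) = 1
Since 1 divides 7, solutions exist.

Step 2: Apply extended Euclidean algorithm to find gcd.
We find integers such that 8*x0 + 11*y0 = 1

Step 3: Scale the particular solution.
Multiply by 7/1 = 7:
m = -28, n = 21

Step 4: Verify.
8*(-28) + 11*(21) = 7 = 7 ✓

m = -28, n = 21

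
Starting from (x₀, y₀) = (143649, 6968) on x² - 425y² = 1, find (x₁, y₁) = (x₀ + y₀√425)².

Solutions to x² - Dy² = 1 are generated by powers of (x₀ + y₀√D).
The next solution satisfies x₁ + y₁√425 = (x₀ + y₀√425)², giving:
x₁ = x₀² + 425y₀² = 143649² + 425·6968² = 20635035201 + 20635035200 = 41270070401
y₁ = 2x₀y₀ = 2·143649·6968 = 2001892464

Verify: 41270070401² - 425·2001892464² = 1703218710903496300801 - 1703218710903496300800 = 1 ✓

x = 41270070401, y = 2001892464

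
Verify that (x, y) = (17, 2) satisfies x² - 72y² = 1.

Compute x² = 17² = 289
Compute 72y² = 72·2² = 72·4 = 288
x² - 72y² = 289 - 288 = 1
Since this equals 1, (17, 2) is a solution.

Yes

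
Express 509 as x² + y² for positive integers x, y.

We need to find integers x, y > 0 such that x² + y² = 509.
Trying x = 5: y² = 509 - 5² = 509 - 25 = 484
y = 22
Check: 5² + 22² = 25 + 484 = 509 ✓

509 = 5² + 22²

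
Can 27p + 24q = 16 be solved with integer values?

Step 1: Compute gcd(27, 24).
gcd(27, 24) = 3

Step 2: Check divisibility.
Does 3 divide 16? 16 = 3 x 5 + 1, so no.

By the theorem on linear Diophantine equations, 27p + 24q = 16 has integer solutions if and only if gcd(27, 24) divides 16. Since 3 does not divide 16, no solutions exist.

No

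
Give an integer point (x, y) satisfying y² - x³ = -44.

Try small integer x values and check whether x³ - 44 is a perfect square.
x = 5: x³ - 44 = 5³ - 44 = 125 - 44 = 81
Is 81 a perfect square? 9² = 81 ✓
So (x, y) = (5, 9) is a solution.

x = 5, y = 9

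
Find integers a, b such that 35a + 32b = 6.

Step 1: Check solvability.
gcd(35, 32) = 1
Since 1 divides 6, solutions exist.

Step 2: Apply extended Euclidean algorithm to find gcd.
We find integers such that 35*x0 + 32*y0 = 1

Step 3: Scale the particular solution.
Multiply by 6/1 = 6:
a = 66, b = -72

Step 4: Verify.
35*(66) + 32*(-72) = 6 = 6 ✓

a = 66, b = -72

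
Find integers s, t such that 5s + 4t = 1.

Step 1: Check solvability.
gcd(5, 4) = 1
Since 1 divides 1, solutions exist.

Step 2: Apply extended Euclidean algorithm to find gcd.
We find integers such that 5*x0 + 4*y0 = 1

Step 3: Scale the particular solution.
Multiply by 1/1 = 1:
s = 1, t = -1

Step 4: Verify.
5*(1) + 4*(-1) = 1 = 1 ✓

s = 1, t = -1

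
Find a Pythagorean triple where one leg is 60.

We need the other leg and hypotenuse such that 60² + x² = c².
Take x = 175, c = 185: 60² + 175² = 3600 + 30625 = 34225 = 185² ✓
Triple: (175, 60, 185)

(175, 60, 185)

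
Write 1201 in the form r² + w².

We need to find integers r, w > 0 such that r² + w² = 1201.
Trying r = 24: w² = 1201 - 24² = 1201 - 576 = 625
w = 25
Check: 24² + 25² = 576 + 625 = 1201 ✓

1201 = 24² + 25²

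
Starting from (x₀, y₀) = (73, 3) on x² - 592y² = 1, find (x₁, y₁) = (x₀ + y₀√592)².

Solutions to x² - Dy² = 1 are generated by powers of (x₀ + y₀√D).
The next solution satisfies x₁ + y₁√592 = (x₀ + y₀√592)², giving:
x₁ = x₀² + 592y₀² = 73² + 592·3² = 5329 + 5328 = 10657
y₁ = 2x₀y₀ = 2·73·3 = 438

Verify: 10657² - 592·438² = 113571649 - 113571648 = 1 ✓

x = 10657, y = 438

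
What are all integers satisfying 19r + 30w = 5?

Step 1: Compute gcd(19, 30) = 1.
Since 1 divides 5, solutions exist.

Step 2: Find a particular solution using extended Euclidean algorithm.
We get r₀ = -55, w₀ = 35.
Check: 19*-55 + 30*35 = 5 = 5 ✓

Step 3: Write the general solution.
r = -55 + (30/1)t = -55 + 30t
w = 35 - (19/1)t = 35 - 19t
for any integer t.

r = -55 + 30t, w = 35 - 19t for integer t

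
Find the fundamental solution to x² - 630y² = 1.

We seek the smallest positive integers (x, y) with x² - 630y² = 1, i.e., x² = 630y² + 1.
Try successive y values:
y = 1: x² = 630·1² + 1 = 631, not a perfect square
y = 2: x² = 630·2² + 1 = 2521, not a perfect square
y = 3: x² = 630·3² + 1 = 5671, not a perfect square
... continuing the search (or via continued fractions) ...
y = 10: x² = 630·10² + 1 = 63001, x = 251 ✓

Verify: 251² - 630·10² = 63001 - 63000 = 1 ✓

x = 251, y = 10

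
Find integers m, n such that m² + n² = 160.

We need to find integers m, n > 0 such that m² + n² = 160.
Trying m = 4: n² = 160 - 4² = 160 - 16 = 144
n = 12
Check: 4² + 12² = 16 + 144 = 160 ✓

160 = 4² + 12²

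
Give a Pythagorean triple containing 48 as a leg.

We need the other leg and hypotenuse such that 48² + x² = c².
Take x = 55, c = 73: 48² + 55² = 2304 + 3025 = 5329 = 73² ✓
Triple: (55, 48, 73)

(55, 48, 73)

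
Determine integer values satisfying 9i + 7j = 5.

Step 1: Check solvability.
gcd(9, 7) = 1
Since 1 divides 5, solutions exist.

Step 2: Apply extended Euclidean algorithm to find gcd.
We find integers such that 9*x0 + 7*y0 = 1

Step 3: Scale the particular solution.
Multiply by 5/1 = 5:
i = -15, j = 20

Step 4: Verify.
9*(-15) + 7*(20) = 5 = 5 ✓

i = -15, j = 20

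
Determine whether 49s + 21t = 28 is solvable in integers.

Step 1: Compute gcd(49, 21).
gcd(49, 21) = 7

Step 2: Check divisibility.
Does 7 divide 28? 28 = 7 x 4, so yes.

By the theorem on linear Diophantine equations, 49s + 21t = 28 has integer solutions if and only if gcd(49, 21) divides 28. Since 7 | 28, solutions exist.

Yes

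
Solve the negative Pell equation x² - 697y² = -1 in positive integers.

We need x² = 697y² - 1. Try successive y:
y = 1: x² = 697·1² - 1 = 696, not a perfect square
y = 2: x² = 697·2² - 1 = 2787, not a perfect square
y = 3: x² = 697·3² - 1 = 6272, not a perfect square
...
y = 5: x² = 697·5² - 1 = 17424 = 132² ✓
Check: 132² - 697·5² = 17424 - 17425 = -1 ✓

x = 132, y = 5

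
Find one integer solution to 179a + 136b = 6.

Step 1: Check solvability.
gcd(179, 136) = 1
Since 1 divides 6, solutions exist.

Step 2: Apply extended Euclidean algorithm to find gcd.
We find integers such that 179*x0 + 136*y0 = 1

Step 3: Scale the particular solution.
Multiply by 6/1 = 6:
a = 114, b = -150

Step 4: Verify.
179*(114) + 136*(-150) = 6 = 6 ✓

a = 114, b = -150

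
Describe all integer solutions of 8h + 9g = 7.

Step 1: Compute gcd(8, 9) = 1.
Since 1 divides 7, solutions exist.

Step 2: Find a particular solution using extended Euclidean algorithm.
We get h₀ = -7, g₀ = 7.
Check: 8*-7 + 9*7 = 7 = 7 ✓

Step 3: Write the general solution.
h = -7 + (9/1)t = -7 + 9t
g = 7 - (8/1)t = 7 - 8t
for any integer t.

h = -7 + 9t, g = 7 - 8t for integer t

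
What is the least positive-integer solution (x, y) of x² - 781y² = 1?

We seek the smallest positive integers (x, y) with x² - 781y² = 1, i.e., x² = 781y² + 1.
Try successive y values:
y = 1: x² = 781·1² + 1 = 782, not a perfect square
y = 2: x² = 781·2² + 1 = 3125, not a perfect square
y = 3: x² = 781·3² + 1 = 7030, not a perfect square
... continuing the search (or via continued fractions) ...
y = 2419140: x² = 781·2419140² + 1 = 4570598143227601, x = 67606199 ✓

Verify: 67606199² - 781·2419140² = 4570598143227601 - 4570598143227600 = 1 ✓

x = 67606199, y = 2419140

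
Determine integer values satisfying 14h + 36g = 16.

Step 1: Check solvability.
gcd(14, 36) = 2
Since 2 divides 16, solutions exist.

Step 2: Apply extended Euclidean algorithm to find gcd.
We find integers such that 14*x0 + 36*y0 = 2

Step 3: Scale the particular solution.
Multiply by 16/2 = 8:
h = -40, g = 16

Step 4: Verify.
14*(-40) + 36*(16) = 16 = 16 ✓

h = -40, g = 16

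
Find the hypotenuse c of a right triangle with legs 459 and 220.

c² = a² + b² = 459² + 220² = 210681 + 48400 = 259081
c = sqrt(259081) = 509

509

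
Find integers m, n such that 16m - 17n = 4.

Step 1: Check solvability.
gcd(16, 17) = 1
Since 1 divides 4, solutions exist.

Step 2: Apply extended Euclidean algorithm to find gcd.
We find integers such that 16*x0 + 17*y0 = 1

Step 3: Scale the particular solution.
Multiply by 4/1 = 4:
m = -4, n = -4

Step 4: Verify.
16*(-4) - 17*(-4) = 4 = 4 ✓

m = -4, n = -4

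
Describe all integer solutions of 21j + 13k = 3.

Step 1: Compute gcd(21, 13) = 1.
Since 1 divides 3, solutions exist.

Step 2: Find a particular solution using extended Euclidean algorithm.
We get j₀ = 15, k₀ = -24.
Check: 21*15 + 13*-24 = 3 = 3 ✓

Step 3: Write the general solution.
j = 15 + (13/1)t = 15 + 13t
k = -24 - (21/1)t = -24 - 21t
for any integer t.

j = 15 + 13t, k = -24 - 21t for integer t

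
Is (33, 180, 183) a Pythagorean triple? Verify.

Compute a² + b² = 33² + 180² = 1089 + 32400 = 33489
Compute c² = 183² = 33489
Since 33489 = 33489, confirmed.

Yes, it is a Pythagorean triple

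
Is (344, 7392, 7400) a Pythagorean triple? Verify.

Compute a² + b² = 344² + 7392² = 118336 + 54641664 = 54760000
Compute c² = 7400² = 54760000
Since 54760000 = 54760000, confirmed.

Yes, it is a Pythagorean triple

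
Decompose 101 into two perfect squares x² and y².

We need to find integers x, y > 0 such that x² + y² = 101.
Trying x = 1: y² = 101 - 1² = 101 - 1 = 100
y = 10
Check: 1² + 10² = 1 + 100 = 101 ✓

101 = 1² + 10²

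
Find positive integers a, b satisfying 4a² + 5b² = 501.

Try small values of a and check whether (501 - 4a²)/5 is a perfect square.
a = 8: 4·8² = 256, so 5b² = 501 - 256 = 245, giving b² = 49, b = 7.
Check: 4·8² + 5·7² = 256 + 245 = 501 ✓

a = 8, b = 7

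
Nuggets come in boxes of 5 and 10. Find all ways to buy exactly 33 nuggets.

We need non-negative integers (x, y) with 5x + 10y = 33.
For each x in 0..6, check if 33 - 5x is a non-negative multiple of 10.
No x yields an integer y ≥ 0.

No solution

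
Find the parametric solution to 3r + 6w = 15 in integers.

Step 1: Compute gcd(3, 6) = 3.
Since 3 divides 15, solutions exist.

Step 2: Find a particular solution using extended Euclidean algorithm.
We get r₀ = 5, w₀ = 0.
Check: 3*5 + 6*0 = 15 = 15 ✓

Step 3: Write the general solution.
r = 5 + (6/3)t = 5 + 2t
w = 0 - (3/3)t = 0 - 1t
for any integer t.

r = 5 + 2t, w = 0 - 1t for integer t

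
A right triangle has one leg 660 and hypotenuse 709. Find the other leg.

a² = c² - b² = 502681 - 435600 = 67081
a = 259

259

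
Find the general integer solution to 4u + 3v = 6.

Step 1: Compute gcd(4, 3) = 1.
Since 1 divides 6, solutions exist.

Step 2: Find a particular solution using extended Euclidean algorithm.
We get u₀ = 6, v₀ = -6.
Check: 4*6 + 3*-6 = 6 = 6 ✓

Step 3: Write the general solution.
u = 6 + (3/1)t = 6 + 3t
v = -6 - (4/1)t = -6 - 4t
for any integer t.

u = 6 + 3t, v = -6 - 4t for integer t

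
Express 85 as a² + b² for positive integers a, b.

We need to find integers a, b > 0 such that a² + b² = 85.
Trying a = 2: b² = 85 - 2² = 85 - 4 = 81
b = 9
Check: 2² + 9² = 4 + 81 = 85 ✓

85 = 2² + 9²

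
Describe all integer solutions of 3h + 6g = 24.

Step 1: Compute gcd(3, 6) = 3.
Since 3 divides 24, solutions exist.

Step 2: Find a particular solution using extended Euclidean algorithm.
We get h₀ = 8, g₀ = 0.
Check: 3*8 + 6*0 = 24 = 24 ✓

Step 3: Write the general solution.
h = 8 + (6/3)t = 8 + 2t
g = 0 - (3/3)t = 0 - 1t
for any integer t.

h = 8 + 2t, g = 0 - 1t for integer t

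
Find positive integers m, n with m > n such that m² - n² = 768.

Factor: m² - n² = (m+n)(m-n) = 768.
We need two factors of 768 with the same parity.
Use m+n = 384 and m-n = 2 (product 384·2 = 768).
Adding: 2m = 386, so m = 193.
Subtracting: 2n = 382, so n = 191.
Check: 193² - 191² = 37249 - 36481 = 768 ✓

m = 193, n = 191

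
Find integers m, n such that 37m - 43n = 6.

Step 1: Check solvability.
gcd(37, 43) = 1
Since 1 divides 6, solutions exist.

Step 2: Apply extended Euclidean algorithm to find gcd.
We find integers such that 37*x0 + 43*y0 = 1

Step 3: Scale the particular solution.
Multiply by 6/1 = 6:
m = 42, n = 36

Step 4: Verify.
37*(42) - 43*(36) = 6 = 6 ✓

m = 42, n = 36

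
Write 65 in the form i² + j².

We need to find integers i, j > 0 such that i² + j² = 65.
Trying i = 1: j² = 65 - 1² = 65 - 1 = 64
j = 8
Check: 1² + 8² = 1 + 64 = 65 ✓

65 = 1² + 8²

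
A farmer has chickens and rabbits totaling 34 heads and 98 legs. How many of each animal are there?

Let c = chickens, r = rabbits.
Heads: c + r = 34
Legs: 2c + 4r = 98
From the first equation, c = 34 - r. Substitute:
2(34 - r) + 4r = 98
68 + 2r = 98
r = (98 - 68)/2 = 15
c = 34 - 15 = 19

Chickens: 19, Rabbits: 15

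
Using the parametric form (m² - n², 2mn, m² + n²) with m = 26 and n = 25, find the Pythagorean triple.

a = m² - n² = 26² - 25² = 676 - 625 = 51
b = 2mn = 2·26·25 = 1300
c = m² + n² = 676 + 625 = 1301
Verify: 51² + 1300² = 2601 + 1690000 = 1692601 = 1301² ✓

(51, 1300, 1301)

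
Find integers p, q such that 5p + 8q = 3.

Step 1: Check solvability.
gcd(5, 8) = 1
Since 1 divides 3, solutions exist.

Step 2: Apply extended Euclidean algorithm to find gcd.
We find integers such that 5*x0 + 8*y0 = 1

Step 3: Scale the particular solution.
Multiply by 3/1 = 3:
p = -9, q = 6

Step 4: Verify.
5*(-9) + 8*(6) = 3 = 3 ✓

p = -9, q = 6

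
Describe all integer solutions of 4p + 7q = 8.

Step 1: Compute gcd(4, 7) = 1.
Since 1 divides 8, solutions exist.

Step 2: Find a particular solution using extended Euclidean algorithm.
We get p₀ = 16, q₀ = -8.
Check: 4*16 + 7*-8 = 8 = 8 ✓

Step 3: Write the general solution.
p = 16 + (7/1)t = 16 + 7t
q = -8 - (4/1)t = -8 - 4t
for any integer t.

p = 16 + 7t, q = -8 - 4t for integer t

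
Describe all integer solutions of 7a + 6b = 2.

Step 1: Compute gcd(7, 6) = 1.
Since 1 divides 2, solutions exist.

Step 2: Find a particular solution using extended Euclidean algorithm.
We get a₀ = 2, b₀ = -2.
Check: 7*2 + 6*-2 = 2 = 2 ✓

Step 3: Write the general solution.
a = 2 + (6/1)t = 2 + 6t
b = -2 - (7/1)t = -2 - 7t
for any integer t.

a = 2 + 6t, b = -2 - 7t for integer t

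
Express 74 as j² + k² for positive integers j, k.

We need to find integers j, k > 0 such that j² + k² = 74.
Trying j = 5: k² = 74 - 5² = 74 - 25 = 49
k = 7
Check: 5² + 7² = 25 + 49 = 74 ✓

74 = 5² + 7²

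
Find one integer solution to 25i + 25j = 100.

Step 1: Check solvability.
gcd(25, 25) = 25
Since 25 divides 100, solutions exist.

Step 2: Apply extended Euclidean algorithm to find gcd.
We find integers such that 25*x0 + 25*y0 = 25

Step 3: Scale the particular solution.
Multiply by 100/25 = 4:
i = 0, j = 4

Step 4: Verify.
25*(0) + 25*(4) = 100 = 100 ✓

i = 0, j = 4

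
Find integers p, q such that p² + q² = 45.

We need to find integers p, q > 0 such that p² + q² = 45.
Trying p = 3: q² = 45 - 3² = 45 - 9 = 36
q = 6
Check: 3² + 6² = 9 + 36 = 45 ✓

45 = 3² + 6²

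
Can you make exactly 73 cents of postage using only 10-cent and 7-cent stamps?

We need non-negative x, y with 10x + 7y = 73.
gcd(10, 7) = 1 divides 73, so integer solutions exist.
Search for a non-negative one: x = 1 gives 7y = 73 - 10 = 63, so y = 9.
Check: 10·1 + 7·9 = 73 ✓

Yes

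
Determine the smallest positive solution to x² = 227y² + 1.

We seek the smallest positive integers (x, y) with x² - 227y² = 1, i.e., x² = 227y² + 1.
Try successive y values:
y = 1: x² = 227·1² + 1 = 228, not a perfect square
y = 2: x² = 227·2² + 1 = 909, not a perfect square
y = 3: x² = 227·3² + 1 = 2044, not a perfect square
... continuing the search (or via continued fractions) ...
y = 15: x² = 227·15² + 1 = 51076, x = 226 ✓

Verify: 226² - 227·15² = 51076 - 51075 = 1 ✓

x = 226, y = 15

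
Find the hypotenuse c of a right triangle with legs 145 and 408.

c² = a² + b² = 145² + 408² = 21025 + 166464 = 187489
c = 433

433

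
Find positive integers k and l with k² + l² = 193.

We need to find integers k, l > 0 such that k² + l² = 193.
Trying k = 7: l² = 193 - 7² = 193 - 49 = 144
l = 12
Check: 7² + 12² = 49 + 144 = 193 ✓

193 = 7² + 12²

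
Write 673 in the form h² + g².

We need to find integers h, g > 0 such that h² + g² = 673.
Trying h = 12: g² = 673 - 12² = 673 - 144 = 529
g = 23
Check: 12² + 23² = 144 + 529 = 673 ✓

673 = 12² + 23²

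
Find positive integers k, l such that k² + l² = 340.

Search for k with 340 - k² a perfect square.
k = 4: 340 - 4² = 340 - 16 = 324 = 18² ✓
So k = 4, l = 18.

k = 4, l = 18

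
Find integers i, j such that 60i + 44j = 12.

Step 1: Check solvability.
gcd(60, 44) = 4
Since 4 divides 12, solutions exist.

Step 2: Apply extended Euclidean algorithm to find gcd.
We find integers such that 60*x0 + 44*y0 = 4

Step 3: Scale the particular solution.
Multiply by 12/4 = 3:
i = 9, j = -12

Step 4: Verify.
60*(9) + 44*(-12) = 12 = 12 ✓

i = 9, j = -12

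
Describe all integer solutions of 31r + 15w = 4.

Step 1: Compute gcd(31, 15) = 1.
Since 1 divides 4, solutions exist.

Step 2: Find a particular solution using extended Euclidean algorithm.
We get r₀ = 4, w₀ = -8.
Check: 31*4 + 15*-8 = 4 = 4 ✓

Step 3: Write the general solution.
r = 4 + (15/1)t = 4 + 15t
w = -8 - (31/1)t = -8 - 31t
for any integer t.

r = 4 + 15t, w = -8 - 31t for integer t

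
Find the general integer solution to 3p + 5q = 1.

Step 1: Compute gcd(3, 5) = 1.
Since 1 divides 1, solutions exist.

Step 2: Find a particular solution using extended Euclidean algorithm.
We get p₀ = 2, q₀ = -1.
Check: 3*2 + 5*-1 = 1 = 1 ✓

Step 3: Write the general solution.
p = 2 + (5/1)t = 2 + 5t
q = -1 - (3/1)t = -1 - 3t
for any integer t.

p = 2 + 5t, q = -1 - 3t for integer t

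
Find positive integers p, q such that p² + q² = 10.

Search for p with 10 - p² a perfect square.
p = 1: 10 - 1² = 10 - 1 = 9 = 3² ✓
So p = 1, q = 3.

p = 1, q = 3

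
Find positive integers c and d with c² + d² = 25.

We need to find integers c, d > 0 such that c² + d² = 25.
Trying c = 3: d² = 25 - 3² = 25 - 9 = 16
d = 4
Check: 3² + 4² = 9 + 16 = 25 ✓

25 = 3² + 4²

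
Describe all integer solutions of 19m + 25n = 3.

Step 1: Compute gcd(19, 25) = 1.
Since 1 divides 3, solutions exist.

Step 2: Find a particular solution using extended Euclidean algorithm.
We get m₀ = 12, n₀ = -9.
Check: 19*12 + 25*-9 = 3 = 3 ✓

Step 3: Write the general solution.
m = 12 + (25/1)t = 12 + 25t
n = -9 - (19/1)t = -9 - 19t
for any integer t.

m = 12 + 25t, n = -9 - 19t for integer t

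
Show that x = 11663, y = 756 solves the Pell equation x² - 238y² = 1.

Compute x² = 11663² = 136025569
Compute 238y² = 238·756² = 238·571536 = 136025568
x² - 238y² = 136025569 - 136025568 = 1
Since this equals 1, (11663, 756) is a solution.

Yes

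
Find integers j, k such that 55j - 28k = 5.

Step 1: Check solvability.
gcd(55, 28) = 1
Since 1 divides 5, solutions exist.

Step 2: Apply extended Euclidean algorithm to find gcd.
We find integers such that 55*x0 + 28*y0 = 1

Step 3: Scale the particular solution.
Multiply by 5/1 = 5:
j = -5, k = -10

Step 4: Verify.
55*(-5) - 28*(-10) = 5 = 5 ✓

j = -5, k = -10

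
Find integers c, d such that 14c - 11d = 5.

Step 1: Check solvability.
gcd(14, 11) = 1
Since 1 divides 5, solutions exist.

Step 2: Apply extended Euclidean algorithm to find gcd.
We find integers such that 14*x0 + 11*y0 = 1

Step 3: Scale the particular solution.
Multiply by 5/1 = 5:
c = 20, d = 25

Step 4: Verify.
14*(20) - 11*(25) = 5 = 5 ✓

c = 20, d = 25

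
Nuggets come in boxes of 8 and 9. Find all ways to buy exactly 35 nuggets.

We need non-negative integers (x, y) with 8x + 9y = 35.
For each x in 0..4, check if 35 - 8x is a non-negative multiple of 9.
x = 1: 9y = 27, y = 3 ✓

(1 boxes of 8, 3 boxes of 9)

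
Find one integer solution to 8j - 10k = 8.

Step 1: Check solvability.
gcd(8, 10) = 2
Since 2 divides 8, solutions exist.

Step 2: Apply extended Euclidean algorithm to find gcd.
We find integers such that 8*x0 + 10*y0 = 2

Step 3: Scale the particular solution.
Multiply by 8/2 = 4:
j = -4, k = -4

Step 4: Verify.
8*(-4) - 10*(-4) = 8 = 8 ✓

j = -4, k = -4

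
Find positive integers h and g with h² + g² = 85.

We need to find integers h, g > 0 such that h² + g² = 85.
Trying h = 2: g² = 85 - 2² = 85 - 4 = 81
g = 9
Check: 2² + 9² = 4 + 81 = 85 ✓

85 = 2² + 9²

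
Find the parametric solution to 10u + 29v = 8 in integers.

Step 1: Compute gcd(10, 29) = 1.
Since 1 divides 8, solutions exist.

Step 2: Find a particular solution using extended Euclidean algorithm.
We get u₀ = 24, v₀ = -8.
Check: 10*24 + 29*-8 = 8 = 8 ✓

Step 3: Write the general solution.
u = 24 + (29/1)t = 24 + 29t
v = -8 - (10/1)t = -8 - 10t
for any integer t.

u = 24 + 29t, v = -8 - 10t for integer t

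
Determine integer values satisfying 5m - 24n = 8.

Step 1: Check solvability.
gcd(5, 24) = 1
Since 1 divides 8, solutions exist.

Step 2: Apply extended Euclidean algorithm to find gcd.
We find integers such that 5*x0 + 24*y0 = 1

Step 3: Scale the particular solution.
Multiply by 8/1 = 8:
m = 40, n = 8

Step 4: Verify.
5*(40) - 24*(8) = 8 = 8 ✓

m = 40, n = 8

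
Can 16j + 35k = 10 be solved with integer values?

Step 1: Compute gcd(16, 35).
gcd(16, 35) = 1

Step 2: Check divisibility.
Does 1 divide 10? 10 = 1 x 10, so yes.

By the theorem on linear Diophantine equations, 16j + 35k = 10 has integer solutions if and only if gcd(16, 35) divides 10. Since 1 | 10, solutions exist.

Yes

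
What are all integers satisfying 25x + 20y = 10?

Step 1: Compute gcd(25, 20) = 5.
Since 5 divides 10, solutions exist.

Step 2: Find a particular solution using extended Euclidean algorithm.
We get x₀ = 2, y₀ = -2.
Check: 25*2 + 20*-2 = 10 = 10 ✓

Step 3: Write the general solution.
x = 2 + (20/5)t = 2 + 4t
y = -2 - (25/5)t = -2 - 5t
for any integer t.

x = 2 + 4t, y = -2 - 5t for integer t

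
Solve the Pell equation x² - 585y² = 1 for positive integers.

We seek the smallest positive integers (x, y) with x² - 585y² = 1, i.e., x² = 585y² + 1.
Try successive y values:
y = 1: x² = 585·1² + 1 = 586, not a perfect square
y = 2: x² = 585·2² + 1 = 2341, not a perfect square
y = 3: x² = 585·3² + 1 = 5266, not a perfect square
... continuing the search (or via continued fractions) ...
y = 1376: x² = 585·1376² + 1 = 1107624961, x = 33281 ✓

Verify: 33281² - 585·1376² = 1107624961 - 1107624960 = 1 ✓

x = 33281, y = 1376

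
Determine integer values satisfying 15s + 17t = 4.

Step 1: Check solvability.
gcd(15, 17) = 1
Since 1 divides 4, solutions exist.

Step 2: Apply extended Euclidean algorithm to find gcd.
We find integers such that 15*x0 + 17*y0 = 1

Step 3: Scale the particular solution.
Multiply by 4/1 = 4:
s = 32, t = -28

Step 4: Verify.
15*(32) + 17*(-28) = 4 = 4 ✓

s = 32, t = -28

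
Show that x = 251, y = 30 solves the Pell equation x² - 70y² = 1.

Compute x² = 251² = 63001
Compute 70y² = 70·30² = 70·900 = 63000
x² - 70y² = 63001 - 63000 = 1
Since this equals 1, (251, 30) is a solution.

Yes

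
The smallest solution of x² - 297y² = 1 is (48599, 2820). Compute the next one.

Solutions to x² - Dy² = 1 are generated by powers of (x₀ + y₀√D).
The next solution satisfies x₁ + y₁√297 = (x₀ + y₀√297)², giving:
x₁ = x₀² + 297y₀² = 48599² + 297·2820² = 2361862801 + 2361862800 = 4723725601
y₁ = 2x₀y₀ = 2·48599·2820 = 274098360

Verify: 4723725601² - 297·274098360² = 22313583553542811201 - 22313583553542811200 = 1 ✓

x = 4723725601, y = 274098360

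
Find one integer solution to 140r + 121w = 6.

Step 1: Check solvability.
gcd(140, 121) = 1
Since 1 divides 6, solutions exist.

Step 2: Apply extended Euclidean algorithm to find gcd.
We find integers such that 140*x0 + 121*y0 = 1

Step 3: Scale the particular solution.
Multiply by 6/1 = 6:
r = 306, w = -354

Step 4: Verify.
140*(306) + 121*(-354) = 6 = 6 ✓

r = 306, w = -354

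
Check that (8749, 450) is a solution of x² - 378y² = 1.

Compute x² = 8749² = 76545001
Compute 378y² = 378·450² = 378·202500 = 76545000
x² - 378y² = 76545001 - 76545000 = 1
Since this equals 1, (8749, 450) is a solution.

Yes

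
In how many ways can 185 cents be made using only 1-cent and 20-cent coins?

We need non-negative integers (x, y) with 1x + 20y = 185.
For each x from 0 to 185, check if (185 - 1x) is a non-negative multiple of 20.
Solutions (x, y): (5,9), (25,8), (45,7), (65,6), ...
Count: 10

10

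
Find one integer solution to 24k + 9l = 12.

Step 1: Check solvability.
gcd(24, 9) = 3
Since 3 divides 12, solutions exist.

Step 2: Apply extended Euclidean algorithm to find gcd.
We find integers such that 24*x0 + 9*y0 = 3

Step 3: Scale the particular solution.
Multiply by 12/3 = 4:
k = -4, l = 12

Step 4: Verify.
24*(-4) + 9*(12) = 12 = 12 ✓

k = -4, l = 12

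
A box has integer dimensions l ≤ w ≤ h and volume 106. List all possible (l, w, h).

Iterate l from 1 to ⌊106^(1/3)⌋. For each l dividing 106, iterate w ≥ l with w dividing 106/l, and set h = 106/(l·w).
Triples found (2): (1×1×106), (1×2×53)

(1×1×106), (1×2×53)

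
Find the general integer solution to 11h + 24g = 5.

Step 1: Compute gcd(11, 24) = 1.
Since 1 divides 5, solutions exist.

Step 2: Find a particular solution using extended Euclidean algorithm.
We get h₀ = 55, g₀ = -25.
Check: 11*55 + 24*-25 = 5 = 5 ✓

Step 3: Write the general solution.
h = 55 + (24/1)t = 55 + 24t
g = -25 - (11/1)t = -25 - 11t
for any integer t.

h = 55 + 24t, g = -25 - 11t for integer t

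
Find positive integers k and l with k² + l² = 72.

We need to find integers k, l > 0 such that k² + l² = 72.
Trying k = 6: l² = 72 - 6² = 72 - 36 = 36
l = 6
Check: 6² + 6² = 36 + 36 = 72 ✓

72 = 6² + 6²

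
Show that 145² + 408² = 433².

Compute a² + b²:
145² + 408² = 21025 + 166464 = 187489
Compute c²:
433² = 187489
Since 187489 = 187489, it is a Pythagorean triple.

Yes, it is a Pythagorean triple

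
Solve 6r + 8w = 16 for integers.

Step 1: Check solvability.
gcd(6, 8) = 2
Since 2 divides 16, solutions exist.

Step 2: Apply extended Euclidean algorithm to find gcd.
We find integers such that 6*x0 + 8*y0 = 2

Step 3: Scale the particular solution.
Multiply by 16/2 = 8:
r = -8, w = 8

Step 4: Verify.
6*(-8) + 8*(8) = 16 = 16 ✓

r = -8, w = 8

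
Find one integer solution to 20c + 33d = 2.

Step 1: Check solvability.
gcd(20, 33) = 1
Since 1 divides 2, solutions exist.

Step 2: Apply extended Euclidean algorithm to find gcd.
We find integers such that 20*x0 + 33*y0 = 1

Step 3: Scale the particular solution.
Multiply by 2/1 = 2:
c = 10, d = -6

Step 4: Verify.
20*(10) + 33*(-6) = 2 = 2 ✓

c = 10, d = -6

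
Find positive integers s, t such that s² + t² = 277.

Search for s with 277 - s² a perfect square.
s = 9: 277 - 9² = 277 - 81 = 196 = 14² ✓
So s = 9, t = 14.

s = 9, t = 14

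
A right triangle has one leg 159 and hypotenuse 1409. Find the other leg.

b² = c² - a² = 1985281 - 25281 = 1960000
b = 1400

1400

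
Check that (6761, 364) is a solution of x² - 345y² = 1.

Compute x² = 6761² = 45711121
Compute 345y² = 345·364² = 345·132496 = 45711120
x² - 345y² = 45711121 - 45711120 = 1
Since this equals 1, (6761, 364) is a solution.

Yes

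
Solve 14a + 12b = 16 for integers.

Step 1: Check solvability.
gcd(14, 12) = 2
Since 2 divides 16, solutions exist.

Step 2: Apply extended Euclidean algorithm to find gcd.
We find integers such that 14*x0 + 12*y0 = 2

Step 3: Scale the particular solution.
Multiply by 16/2 = 8:
a = 8, b = -8

Step 4: Verify.
14*(8) + 12*(-8) = 16 = 16 ✓

a = 8, b = -8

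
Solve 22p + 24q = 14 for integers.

Step 1: Check solvability.
gcd(22, 24) = 2
Since 2 divides 14, solutions exist.

Step 2: Apply extended Euclidean algorithm to find gcd.
We find integers such that 22*x0 + 24*y0 = 2

Step 3: Scale the particular solution.
Multiply by 14/2 = 7:
p = -7, q = 7

Step 4: Verify.
22*(-7) + 24*(7) = 14 = 14 ✓

p = -7, q = 7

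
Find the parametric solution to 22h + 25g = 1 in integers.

Step 1: Compute gcd(22, 25) = 1.
Since 1 divides 1, solutions exist.

Step 2: Find a particular solution using extended Euclidean algorithm.
We get h₀ = 8, g₀ = -7.
Check: 22*8 + 25*-7 = 1 = 1 ✓

Step 3: Write the general solution.
h = 8 + (25/1)t = 8 + 25t
g = -7 - (22/1)t = -7 - 22t
for any integer t.

h = 8 + 25t, g = -7 - 22t for integer t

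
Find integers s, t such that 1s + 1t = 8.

Step 1: Check solvability.
gcd(1, 1) = 1
Since 1 divides 8, solutions exist.

Step 2: Apply extended Euclidean algorithm to find gcd.
We find integers such that 1*x0 + 1*y0 = 1

Step 3: Scale the particular solution.
Multiply by 8/1 = 8:
s = 0, t = 8

Step 4: Verify.
1*(0) + 1*(8) = 8 = 8 ✓

s = 0, t = 8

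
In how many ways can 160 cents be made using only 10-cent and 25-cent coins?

We need non-negative integers (x, y) with 10x + 25y = 160.
For each x from 0 to 16, check if (160 - 10x) is a non-negative multiple of 25.
Solutions (x, y): (1,6), (6,4), (11,2), (16,0)
Count: 4

4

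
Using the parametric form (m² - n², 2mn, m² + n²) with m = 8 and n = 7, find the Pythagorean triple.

a = m² - n² = 64 - 49 = 15
b = 2mn = 2·8·7 = 112
c = m² + n² = 64 + 49 = 113
Verify: 15² + 112² = 225 + 12544 = 12769 = 113² ✓

(15, 112, 113)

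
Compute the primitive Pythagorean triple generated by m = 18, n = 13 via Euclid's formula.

a = m² - n² = 324 - 169 = 155
b = 2mn = 2·18·13 = 468
c = m² + n² = 324 + 169 = 493
Verify: 155² + 468² = 24025 + 219024 = 243049 = 493² ✓

(155, 468, 493)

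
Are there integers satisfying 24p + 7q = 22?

Step 1: Compute gcd(24, 7).
gcd(24, 7) = 1

Step 2: Check divisibility.
Does 1 divide 22? 22 = 1 x 22, so yes.

By the theorem on linear Diophantine equations, 24p + 7q = 22 has integer solutions if and only if gcd(24, 7) divides 22. Since 1 | 22, solutions exist.

Yes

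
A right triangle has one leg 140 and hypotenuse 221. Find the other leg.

a² = c² - b² = 48841 - 19600 = 29241
a = 171

171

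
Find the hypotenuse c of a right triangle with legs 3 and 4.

c² = a² + b² = 3² + 4² = 9 + 16 = 25
c = sqrt(25) = 5

5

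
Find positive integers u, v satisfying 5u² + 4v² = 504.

Try small values of u and check whether (504 - 5u²)/4 is a perfect square.
u = 6: 5·6² = 180, so 4v² = 504 - 180 = 324, giving v² = 81, v = 9.
Check: 5·6² + 4·9² = 180 + 324 = 504 ✓

u = 6, v = 9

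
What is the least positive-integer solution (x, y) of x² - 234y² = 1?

We seek the smallest positive integers (x, y) with x² - 234y² = 1, i.e., x² = 234y² + 1.
Try successive y values:
y = 1: x² = 234·1² + 1 = 235, not a perfect square
y = 2: x² = 234·2² + 1 = 937, not a perfect square
y = 3: x² = 234·3² + 1 = 2107, not a perfect square
... continuing the search (or via continued fractions) ...
y = 340: x² = 234·340² + 1 = 27050401, x = 5201 ✓

Verify: 5201² - 234·340² = 27050401 - 27050400 = 1 ✓

x = 5201, y = 340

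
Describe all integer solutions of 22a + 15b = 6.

Step 1: Compute gcd(22, 15) = 1.
Since 1 divides 6, solutions exist.

Step 2: Find a particular solution using extended Euclidean algorithm.
We get a₀ = -12, b₀ = 18.
Check: 22*-12 + 15*18 = 6 = 6 ✓

Step 3: Write the general solution.
a = -12 + (15/1)t = -12 + 15t
b = 18 - (22/1)t = 18 - 22t
for any integer t.

a = -12 + 15t, b = 18 - 22t for integer t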